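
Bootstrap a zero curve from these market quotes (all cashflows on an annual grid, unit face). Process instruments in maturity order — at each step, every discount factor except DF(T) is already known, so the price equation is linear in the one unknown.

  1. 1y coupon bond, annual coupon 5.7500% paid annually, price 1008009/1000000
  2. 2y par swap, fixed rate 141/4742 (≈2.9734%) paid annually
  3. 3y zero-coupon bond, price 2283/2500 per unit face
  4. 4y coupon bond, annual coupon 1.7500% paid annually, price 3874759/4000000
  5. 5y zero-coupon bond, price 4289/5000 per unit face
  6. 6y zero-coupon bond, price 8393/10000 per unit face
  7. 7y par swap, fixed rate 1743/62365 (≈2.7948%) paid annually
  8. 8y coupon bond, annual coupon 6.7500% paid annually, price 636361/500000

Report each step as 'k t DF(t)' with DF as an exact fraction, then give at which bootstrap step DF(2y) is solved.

step 1 [1y] bond c/1=23/400: DF=(1008009/1000000 − 23/400·(0))/(1+23/400) = 2383/2500 ≈ 0.953200
step 2 [2y] swap r/1=141/4742: DF=(1 − 141/4742·(0.953200))/(1+141/4742) = 2359/2500 ≈ 0.943600
step 3 [3y] zero: DF = P = 2283/2500 ≈ 0.913200
step 4 [4y] bond c/1=7/400: DF=(3874759/4000000 − 7/400·(0.953200+0.943600+0.913200))/(1+7/400) = 9037/10000 ≈ 0.903700
step 5 [5y] zero: DF = P = 4289/5000 ≈ 0.857800
step 6 [6y] zero: DF = P = 8393/10000 ≈ 0.839300
step 7 [7y] swap r/1=1743/62365: DF=(1 − 1743/62365·(0.953200+0.943600+0.913200+0.903700+0.857800+0.839300))/(1+1743/62365) = 8257/10000 ≈ 0.825700
step 8 [8y] bond c/1=27/400: DF=(636361/500000 − 27/400·(0.953200+0.943600+0.913200+0.903700+0.857800+0.839300+0.825700))/(1+27/400) = 7979/10000 ≈ 0.797900

1 1 2383/2500
2 2 2359/2500
3 3 2283/2500
4 4 9037/10000
5 5 4289/5000
6 6 8393/10000
7 7 8257/10000
8 8 7979/10000
DF(2y) is solved at step 2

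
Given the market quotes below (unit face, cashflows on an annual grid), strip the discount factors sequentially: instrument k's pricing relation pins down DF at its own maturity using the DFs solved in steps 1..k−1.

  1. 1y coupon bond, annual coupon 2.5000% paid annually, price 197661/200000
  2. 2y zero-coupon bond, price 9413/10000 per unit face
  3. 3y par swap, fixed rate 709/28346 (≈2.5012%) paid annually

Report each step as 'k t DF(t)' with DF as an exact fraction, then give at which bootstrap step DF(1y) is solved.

1 1 4821/5000
2 2 9413/10000
3 3 9291/10000
DF(1y) is solved at step 1

step 1 [1y] bond c/1=1/40: DF=(197661/200000 − 1/40·(0))/(1+1/40) = 4821/5000 ≈ 0.964200
step 2 [2y] zero: DF = P = 9413/10000 ≈ 0.941300
step 3 [3y] swap r/1=709/28346: DF=(1 − 709/28346·(0.964200+0.941300))/(1+709/28346) = 9291/10000 ≈ 0.929100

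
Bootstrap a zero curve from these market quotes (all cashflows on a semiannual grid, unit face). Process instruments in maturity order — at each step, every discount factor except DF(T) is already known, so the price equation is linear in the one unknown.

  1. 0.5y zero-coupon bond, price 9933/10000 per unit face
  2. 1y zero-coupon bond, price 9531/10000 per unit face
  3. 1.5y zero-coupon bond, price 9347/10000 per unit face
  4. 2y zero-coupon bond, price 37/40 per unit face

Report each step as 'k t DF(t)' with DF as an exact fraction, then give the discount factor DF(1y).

step 1 [0.5y] zero: DF = P = 9933/10000 ≈ 0.993300
step 2 [1y] zero: DF = P = 9531/10000 ≈ 0.953100
step 3 [1.5y] zero: DF = P = 9347/10000 ≈ 0.934700
step 4 [2y] zero: DF = P = 37/40 ≈ 0.925000

1 1/2 9933/10000
2 1 9531/10000
3 3/2 9347/10000
4 2 37/40
DF(1y) = 9531/10000 ≈ 0.953100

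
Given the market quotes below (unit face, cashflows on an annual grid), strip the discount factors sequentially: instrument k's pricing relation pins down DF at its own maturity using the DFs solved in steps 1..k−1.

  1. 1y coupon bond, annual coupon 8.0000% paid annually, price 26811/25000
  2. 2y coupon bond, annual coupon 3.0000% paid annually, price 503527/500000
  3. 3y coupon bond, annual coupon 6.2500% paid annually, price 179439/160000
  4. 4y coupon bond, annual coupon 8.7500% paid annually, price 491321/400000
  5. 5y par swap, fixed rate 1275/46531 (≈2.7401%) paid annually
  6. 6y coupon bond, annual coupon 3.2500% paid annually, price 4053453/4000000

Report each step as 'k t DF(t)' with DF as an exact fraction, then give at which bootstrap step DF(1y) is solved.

1 1 993/1000
2 2 593/625
3 3 9413/10000
4 4 359/400
5 5 349/400
6 6 167/200
DF(1y) is solved at step 1

step 1 [1y] bond c/1=2/25: DF=(26811/25000 − 2/25·(0))/(1+2/25) = 993/1000 ≈ 0.993000
step 2 [2y] bond c/1=3/100: DF=(503527/500000 − 3/100·(0.993000))/(1+3/100) = 593/625 ≈ 0.948800
step 3 [3y] bond c/1=1/16: DF=(179439/160000 − 1/16·(0.993000+0.948800))/(1+1/16) = 9413/10000 ≈ 0.941300
step 4 [4y] bond c/1=7/80: DF=(491321/400000 − 7/80·(0.993000+0.948800+0.941300))/(1+7/80) = 359/400 ≈ 0.897500
step 5 [5y] swap r/1=1275/46531: DF=(1 − 1275/46531·(0.993000+0.948800+0.941300+0.897500))/(1+1275/46531) = 349/400 ≈ 0.872500
step 6 [6y] bond c/1=13/400: DF=(4053453/4000000 − 13/400·(0.993000+0.948800+0.941300+0.897500+0.872500))/(1+13/400) = 167/200 ≈ 0.835000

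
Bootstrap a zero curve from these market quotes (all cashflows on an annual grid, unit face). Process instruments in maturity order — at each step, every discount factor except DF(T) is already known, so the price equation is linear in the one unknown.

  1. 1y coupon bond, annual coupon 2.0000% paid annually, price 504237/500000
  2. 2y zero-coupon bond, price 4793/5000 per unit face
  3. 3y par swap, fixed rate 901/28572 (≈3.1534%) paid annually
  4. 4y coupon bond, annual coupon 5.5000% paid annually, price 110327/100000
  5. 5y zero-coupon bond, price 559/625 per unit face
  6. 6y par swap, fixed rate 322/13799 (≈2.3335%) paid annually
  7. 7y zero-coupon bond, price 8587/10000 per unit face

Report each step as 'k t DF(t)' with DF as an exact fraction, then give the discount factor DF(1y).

step 1 [1y] bond c/1=1/50: DF=(504237/500000 − 1/50·(0))/(1+1/50) = 9887/10000 ≈ 0.988700
step 2 [2y] zero: DF = P = 4793/5000 ≈ 0.958600
step 3 [3y] swap r/1=901/28572: DF=(1 − 901/28572·(0.988700+0.958600))/(1+901/28572) = 9099/10000 ≈ 0.909900
step 4 [4y] bond c/1=11/200: DF=(110327/100000 − 11/200·(0.988700+0.958600+0.909900))/(1+11/200) = 1121/1250 ≈ 0.896800
step 5 [5y] zero: DF = P = 559/625 ≈ 0.894400
step 6 [6y] swap r/1=322/13799: DF=(1 − 322/13799·(0.988700+0.958600+0.909900+0.896800+0.894400))/(1+322/13799) = 1089/1250 ≈ 0.871200
step 7 [7y] zero: DF = P = 8587/10000 ≈ 0.858700

1 1 9887/10000
2 2 4793/5000
3 3 9099/10000
4 4 1121/1250
5 5 559/625
6 6 1089/1250
7 7 8587/10000
DF(1y) = 9887/10000 ≈ 0.988700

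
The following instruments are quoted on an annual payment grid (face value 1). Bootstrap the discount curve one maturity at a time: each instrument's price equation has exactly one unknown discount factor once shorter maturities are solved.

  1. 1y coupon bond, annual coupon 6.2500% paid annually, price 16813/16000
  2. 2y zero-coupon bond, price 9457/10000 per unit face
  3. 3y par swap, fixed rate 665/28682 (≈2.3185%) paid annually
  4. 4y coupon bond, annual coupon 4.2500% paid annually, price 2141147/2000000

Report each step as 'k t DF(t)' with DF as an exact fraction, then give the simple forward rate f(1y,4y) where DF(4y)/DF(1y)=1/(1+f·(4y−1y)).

step 1 [1y] bond c/1=1/16: DF=(16813/16000 − 1/16·(0))/(1+1/16) = 989/1000 ≈ 0.989000
step 2 [2y] zero: DF = P = 9457/10000 ≈ 0.945700
step 3 [3y] swap r/1=665/28682: DF=(1 − 665/28682·(0.989000+0.945700))/(1+665/28682) = 1867/2000 ≈ 0.933500
step 4 [4y] bond c/1=17/400: DF=(2141147/2000000 − 17/400·(0.989000+0.945700+0.933500))/(1+17/400) = 91/100 ≈ 0.910000

1 1 989/1000
2 2 9457/10000
3 3 1867/2000
4 4 91/100
f(1y,4y) = ((989/1000)/(91/100) − 1)/(3) = 79/2730 ≈ 2.8938%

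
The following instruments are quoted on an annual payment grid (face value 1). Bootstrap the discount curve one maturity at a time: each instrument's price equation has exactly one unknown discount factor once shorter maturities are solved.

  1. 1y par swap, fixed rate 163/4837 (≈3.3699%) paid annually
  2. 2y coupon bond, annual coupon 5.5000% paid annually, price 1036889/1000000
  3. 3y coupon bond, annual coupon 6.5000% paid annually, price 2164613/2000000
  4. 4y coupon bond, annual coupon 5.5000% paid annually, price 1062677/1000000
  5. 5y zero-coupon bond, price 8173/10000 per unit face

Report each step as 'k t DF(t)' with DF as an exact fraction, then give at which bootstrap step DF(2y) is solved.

step 1 [1y] swap r/1=163/4837: DF=(1 − 163/4837·(0))/(1+163/4837) = 4837/5000 ≈ 0.967400
step 2 [2y] bond c/1=11/200: DF=(1036889/1000000 − 11/200·(0.967400))/(1+11/200) = 2331/2500 ≈ 0.932400
step 3 [3y] bond c/1=13/200: DF=(2164613/2000000 − 13/200·(0.967400+0.932400))/(1+13/200) = 9003/10000 ≈ 0.900300
step 4 [4y] bond c/1=11/200: DF=(1062677/1000000 − 11/200·(0.967400+0.932400+0.900300))/(1+11/200) = 8613/10000 ≈ 0.861300
step 5 [5y] zero: DF = P = 8173/10000 ≈ 0.817300

1 1 4837/5000
2 2 2331/2500
3 3 9003/10000
4 4 8613/10000
5 5 8173/10000
DF(2y) is solved at step 2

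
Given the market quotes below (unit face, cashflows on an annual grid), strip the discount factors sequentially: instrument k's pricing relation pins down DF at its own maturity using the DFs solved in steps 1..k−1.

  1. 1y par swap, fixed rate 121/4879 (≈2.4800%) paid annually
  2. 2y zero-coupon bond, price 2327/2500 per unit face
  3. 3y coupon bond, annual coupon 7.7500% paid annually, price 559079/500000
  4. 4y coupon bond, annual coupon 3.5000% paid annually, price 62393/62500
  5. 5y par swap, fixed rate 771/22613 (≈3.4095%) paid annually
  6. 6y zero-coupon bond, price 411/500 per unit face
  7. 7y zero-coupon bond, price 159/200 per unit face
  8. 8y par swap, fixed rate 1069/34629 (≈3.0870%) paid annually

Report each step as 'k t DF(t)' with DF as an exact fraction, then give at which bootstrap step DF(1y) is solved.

1 1 4879/5000
2 2 2327/2500
3 3 4503/5000
4 4 1087/1250
5 5 4229/5000
6 6 411/500
7 7 159/200
8 8 3931/5000
DF(1y) is solved at step 1

step 1 [1y] swap r/1=121/4879: DF=(1 − 121/4879·(0))/(1+121/4879) = 4879/5000 ≈ 0.975800
step 2 [2y] zero: DF = P = 2327/2500 ≈ 0.930800
step 3 [3y] bond c/1=31/400: DF=(559079/500000 − 31/400·(0.975800+0.930800))/(1+31/400) = 4503/5000 ≈ 0.900600
step 4 [4y] bond c/1=7/200: DF=(62393/62500 − 7/200·(0.975800+0.930800+0.900600))/(1+7/200) = 1087/1250 ≈ 0.869600
step 5 [5y] swap r/1=771/22613: DF=(1 − 771/22613·(0.975800+0.930800+0.900600+0.869600))/(1+771/22613) = 4229/5000 ≈ 0.845800
step 6 [6y] zero: DF = P = 411/500 ≈ 0.822000
step 7 [7y] zero: DF = P = 159/200 ≈ 0.795000
step 8 [8y] swap r/1=1069/34629: DF=(1 − 1069/34629·(0.975800+0.930800+0.900600+0.869600+0.845800+0.822000+0.795000))/(1+1069/34629) = 3931/5000 ≈ 0.786200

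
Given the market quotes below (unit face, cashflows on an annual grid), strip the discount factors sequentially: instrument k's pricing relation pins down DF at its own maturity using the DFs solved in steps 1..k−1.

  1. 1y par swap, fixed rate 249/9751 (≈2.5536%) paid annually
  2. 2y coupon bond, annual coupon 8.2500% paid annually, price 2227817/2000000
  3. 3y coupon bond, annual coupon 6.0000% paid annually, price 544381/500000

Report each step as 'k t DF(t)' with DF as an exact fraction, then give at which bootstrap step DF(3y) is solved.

1 1 9751/10000
2 2 9547/10000
3 3 9179/10000
DF(3y) is solved at step 3

step 1 [1y] swap r/1=249/9751: DF=(1 − 249/9751·(0))/(1+249/9751) = 9751/10000 ≈ 0.975100
step 2 [2y] bond c/1=33/400: DF=(2227817/2000000 − 33/400·(0.975100))/(1+33/400) = 9547/10000 ≈ 0.954700
step 3 [3y] bond c/1=3/50: DF=(544381/500000 − 3/50·(0.975100+0.954700))/(1+3/50) = 9179/10000 ≈ 0.917900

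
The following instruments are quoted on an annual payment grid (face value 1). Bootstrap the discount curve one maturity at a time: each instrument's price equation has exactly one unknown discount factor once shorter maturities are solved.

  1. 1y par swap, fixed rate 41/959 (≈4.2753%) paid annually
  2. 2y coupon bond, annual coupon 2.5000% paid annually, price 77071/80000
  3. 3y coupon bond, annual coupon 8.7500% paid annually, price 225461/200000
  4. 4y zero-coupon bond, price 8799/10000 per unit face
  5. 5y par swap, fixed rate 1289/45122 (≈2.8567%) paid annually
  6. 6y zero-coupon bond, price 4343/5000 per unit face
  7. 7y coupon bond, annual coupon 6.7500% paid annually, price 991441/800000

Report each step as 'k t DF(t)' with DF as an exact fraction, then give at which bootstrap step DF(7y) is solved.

1 1 959/1000
2 2 1833/2000
3 3 8857/10000
4 4 8799/10000
5 5 8711/10000
6 6 4343/5000
7 7 8207/10000
DF(7y) is solved at step 7

step 1 [1y] swap r/1=41/959: DF=(1 − 41/959·(0))/(1+41/959) = 959/1000 ≈ 0.959000
step 2 [2y] bond c/1=1/40: DF=(77071/80000 − 1/40·(0.959000))/(1+1/40) = 1833/2000 ≈ 0.916500
step 3 [3y] bond c/1=7/80: DF=(225461/200000 − 7/80·(0.959000+0.916500))/(1+7/80) = 8857/10000 ≈ 0.885700
step 4 [4y] zero: DF = P = 8799/10000 ≈ 0.879900
step 5 [5y] swap r/1=1289/45122: DF=(1 − 1289/45122·(0.959000+0.916500+0.885700+0.879900))/(1+1289/45122) = 8711/10000 ≈ 0.871100
step 6 [6y] zero: DF = P = 4343/5000 ≈ 0.868600
step 7 [7y] bond c/1=27/400: DF=(991441/800000 − 27/400·(0.959000+0.916500+0.885700+0.879900+0.871100+0.868600))/(1+27/400) = 8207/10000 ≈ 0.820700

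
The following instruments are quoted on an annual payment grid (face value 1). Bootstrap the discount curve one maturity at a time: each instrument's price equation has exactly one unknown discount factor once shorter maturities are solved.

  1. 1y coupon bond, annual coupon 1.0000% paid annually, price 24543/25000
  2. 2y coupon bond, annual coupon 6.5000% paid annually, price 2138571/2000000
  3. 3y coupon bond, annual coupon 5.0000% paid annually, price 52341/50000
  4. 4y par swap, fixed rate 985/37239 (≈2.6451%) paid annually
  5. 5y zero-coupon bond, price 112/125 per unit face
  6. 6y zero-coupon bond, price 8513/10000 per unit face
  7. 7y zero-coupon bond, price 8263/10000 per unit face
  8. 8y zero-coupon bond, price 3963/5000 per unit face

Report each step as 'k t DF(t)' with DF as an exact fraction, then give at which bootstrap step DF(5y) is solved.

1 1 243/250
2 2 9447/10000
3 3 9057/10000
4 4 1803/2000
5 5 112/125
6 6 8513/10000
7 7 8263/10000
8 8 3963/5000
DF(5y) is solved at step 5

step 1 [1y] bond c/1=1/100: DF=(24543/25000 − 1/100·(0))/(1+1/100) = 243/250 ≈ 0.972000
step 2 [2y] bond c/1=13/200: DF=(2138571/2000000 − 13/200·(0.972000))/(1+13/200) = 9447/10000 ≈ 0.944700
step 3 [3y] bond c/1=1/20: DF=(52341/50000 − 1/20·(0.972000+0.944700))/(1+1/20) = 9057/10000 ≈ 0.905700
step 4 [4y] swap r/1=985/37239: DF=(1 − 985/37239·(0.972000+0.944700+0.905700))/(1+985/37239) = 1803/2000 ≈ 0.901500
step 5 [5y] zero: DF = P = 112/125 ≈ 0.896000
step 6 [6y] zero: DF = P = 8513/10000 ≈ 0.851300
step 7 [7y] zero: DF = P = 8263/10000 ≈ 0.826300
step 8 [8y] zero: DF = P = 3963/5000 ≈ 0.792600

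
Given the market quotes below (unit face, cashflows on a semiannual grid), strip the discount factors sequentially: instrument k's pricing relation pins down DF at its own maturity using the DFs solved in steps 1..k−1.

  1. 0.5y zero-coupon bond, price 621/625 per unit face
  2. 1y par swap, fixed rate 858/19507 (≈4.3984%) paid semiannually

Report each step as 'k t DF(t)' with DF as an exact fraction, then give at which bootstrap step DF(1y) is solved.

step 1 [0.5y] zero: DF = P = 621/625 ≈ 0.993600
step 2 [1y] swap r/2=429/19507: DF=(1 − 429/19507·(0.993600))/(1+429/19507) = 9571/10000 ≈ 0.957100

1 1/2 621/625
2 1 9571/10000
DF(1y) is solved at step 2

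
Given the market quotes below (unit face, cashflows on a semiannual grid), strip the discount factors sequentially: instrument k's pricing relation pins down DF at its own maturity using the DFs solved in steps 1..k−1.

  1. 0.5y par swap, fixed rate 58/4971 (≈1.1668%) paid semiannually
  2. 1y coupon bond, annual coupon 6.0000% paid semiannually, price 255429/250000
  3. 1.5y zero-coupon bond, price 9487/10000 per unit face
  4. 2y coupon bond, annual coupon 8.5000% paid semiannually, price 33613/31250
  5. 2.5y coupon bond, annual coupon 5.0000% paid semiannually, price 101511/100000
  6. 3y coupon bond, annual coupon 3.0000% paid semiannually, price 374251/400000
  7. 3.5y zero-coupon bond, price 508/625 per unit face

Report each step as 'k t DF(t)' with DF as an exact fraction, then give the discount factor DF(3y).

1 1/2 4971/5000
2 1 963/1000
3 3/2 9487/10000
4 2 9133/10000
5 5/2 2243/2500
6 3 8521/10000
7 7/2 508/625
DF(3y) = 8521/10000 ≈ 0.852100

step 1 [0.5y] swap r/2=29/4971: DF=(1 − 29/4971·(0))/(1+29/4971) = 4971/5000 ≈ 0.994200
step 2 [1y] bond c/2=3/100: DF=(255429/250000 − 3/100·(0.994200))/(1+3/100) = 963/1000 ≈ 0.963000
step 3 [1.5y] zero: DF = P = 9487/10000 ≈ 0.948700
step 4 [2y] bond c/2=17/400: DF=(33613/31250 − 17/400·(0.994200+0.963000+0.948700))/(1+17/400) = 9133/10000 ≈ 0.913300
step 5 [2.5y] bond c/2=1/40: DF=(101511/100000 − 1/40·(0.994200+0.963000+0.948700+0.913300))/(1+1/40) = 2243/2500 ≈ 0.897200
step 6 [3y] bond c/2=3/200: DF=(374251/400000 − 3/200·(0.994200+0.963000+0.948700+0.913300+0.897200))/(1+3/200) = 8521/10000 ≈ 0.852100
step 7 [3.5y] zero: DF = P = 508/625 ≈ 0.812800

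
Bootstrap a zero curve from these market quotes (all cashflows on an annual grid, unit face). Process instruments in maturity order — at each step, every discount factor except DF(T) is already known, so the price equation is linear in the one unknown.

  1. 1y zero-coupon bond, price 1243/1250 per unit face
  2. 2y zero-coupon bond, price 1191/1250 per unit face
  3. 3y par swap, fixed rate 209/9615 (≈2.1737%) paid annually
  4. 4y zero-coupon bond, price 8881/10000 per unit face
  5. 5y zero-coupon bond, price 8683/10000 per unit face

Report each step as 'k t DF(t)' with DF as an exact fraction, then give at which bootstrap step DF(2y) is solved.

step 1 [1y] zero: DF = P = 1243/1250 ≈ 0.994400
step 2 [2y] zero: DF = P = 1191/1250 ≈ 0.952800
step 3 [3y] swap r/1=209/9615: DF=(1 − 209/9615·(0.994400+0.952800))/(1+209/9615) = 9373/10000 ≈ 0.937300
step 4 [4y] zero: DF = P = 8881/10000 ≈ 0.888100
step 5 [5y] zero: DF = P = 8683/10000 ≈ 0.868300

1 1 1243/1250
2 2 1191/1250
3 3 9373/10000
4 4 8881/10000
5 5 8683/10000
DF(2y) is solved at step 2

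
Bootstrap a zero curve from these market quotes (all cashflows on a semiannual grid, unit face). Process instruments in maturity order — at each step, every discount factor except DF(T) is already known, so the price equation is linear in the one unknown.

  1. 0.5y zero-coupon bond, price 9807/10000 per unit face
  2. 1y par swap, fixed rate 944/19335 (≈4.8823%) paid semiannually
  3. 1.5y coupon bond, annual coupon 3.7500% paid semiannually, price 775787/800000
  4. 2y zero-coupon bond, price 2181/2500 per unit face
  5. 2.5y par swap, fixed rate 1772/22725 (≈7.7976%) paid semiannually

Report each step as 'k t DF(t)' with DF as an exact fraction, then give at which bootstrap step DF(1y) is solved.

step 1 [0.5y] zero: DF = P = 9807/10000 ≈ 0.980700
step 2 [1y] swap r/2=472/19335: DF=(1 − 472/19335·(0.980700))/(1+472/19335) = 1191/1250 ≈ 0.952800
step 3 [1.5y] bond c/2=3/160: DF=(775787/800000 − 3/160·(0.980700+0.952800))/(1+3/160) = 9163/10000 ≈ 0.916300
step 4 [2y] zero: DF = P = 2181/2500 ≈ 0.872400
step 5 [2.5y] swap r/2=886/22725: DF=(1 − 886/22725·(0.980700+0.952800+0.916300+0.872400))/(1+886/22725) = 2057/2500 ≈ 0.822800

1 1/2 9807/10000
2 1 1191/1250
3 3/2 9163/10000
4 2 2181/2500
5 5/2 2057/2500
DF(1y) is solved at step 2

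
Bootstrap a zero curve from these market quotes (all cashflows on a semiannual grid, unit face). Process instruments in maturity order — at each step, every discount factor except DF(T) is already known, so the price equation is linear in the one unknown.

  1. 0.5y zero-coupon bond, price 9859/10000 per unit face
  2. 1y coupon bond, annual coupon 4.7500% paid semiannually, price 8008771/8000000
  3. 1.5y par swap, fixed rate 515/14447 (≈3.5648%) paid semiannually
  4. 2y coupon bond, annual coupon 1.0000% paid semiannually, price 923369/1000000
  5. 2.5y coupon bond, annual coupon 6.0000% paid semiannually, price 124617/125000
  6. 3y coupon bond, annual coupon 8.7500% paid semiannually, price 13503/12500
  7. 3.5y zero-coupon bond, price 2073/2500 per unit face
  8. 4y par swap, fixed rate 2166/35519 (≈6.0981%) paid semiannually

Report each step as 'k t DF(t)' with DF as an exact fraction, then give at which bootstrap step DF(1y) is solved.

step 1 [0.5y] zero: DF = P = 9859/10000 ≈ 0.985900
step 2 [1y] bond c/2=19/800: DF=(8008771/8000000 − 19/800·(0.985900))/(1+19/800) = 191/200 ≈ 0.955000
step 3 [1.5y] swap r/2=515/28894: DF=(1 − 515/28894·(0.985900+0.955000))/(1+515/28894) = 1897/2000 ≈ 0.948500
step 4 [2y] bond c/2=1/200: DF=(923369/1000000 − 1/200·(0.985900+0.955000+0.948500))/(1+1/200) = 2261/2500 ≈ 0.904400
step 5 [2.5y] bond c/2=3/100: DF=(124617/125000 − 3/100·(0.985900+0.955000+0.948500+0.904400))/(1+3/100) = 4287/5000 ≈ 0.857400
step 6 [3y] bond c/2=7/160: DF=(13503/12500 − 7/160·(0.985900+0.955000+0.948500+0.904400+0.857400))/(1+7/160) = 21/25 ≈ 0.840000
step 7 [3.5y] zero: DF = P = 2073/2500 ≈ 0.829200
step 8 [4y] swap r/2=1083/35519: DF=(1 − 1083/35519·(0.985900+0.955000+0.948500+0.904400+0.857400+0.840000+0.829200))/(1+1083/35519) = 3917/5000 ≈ 0.783400

1 1/2 9859/10000
2 1 191/200
3 3/2 1897/2000
4 2 2261/2500
5 5/2 4287/5000
6 3 21/25
7 7/2 2073/2500
8 4 3917/5000
DF(1y) is solved at step 2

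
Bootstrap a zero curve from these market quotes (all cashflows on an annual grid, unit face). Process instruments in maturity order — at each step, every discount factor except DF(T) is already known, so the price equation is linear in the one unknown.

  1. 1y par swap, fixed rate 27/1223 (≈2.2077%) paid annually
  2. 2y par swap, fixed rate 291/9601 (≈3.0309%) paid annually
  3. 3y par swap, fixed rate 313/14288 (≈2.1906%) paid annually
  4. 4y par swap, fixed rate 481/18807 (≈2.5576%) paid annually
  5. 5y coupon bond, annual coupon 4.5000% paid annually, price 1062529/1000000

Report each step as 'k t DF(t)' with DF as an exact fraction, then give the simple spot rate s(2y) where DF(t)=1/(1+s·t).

1 1 1223/1250
2 2 4709/5000
3 3 4687/5000
4 4 4519/5000
5 5 2137/2500
s(2y) = (1/(4709/5000) − 1)/(2) = 291/9418 ≈ 3.0898%

step 1 [1y] swap r/1=27/1223: DF=(1 − 27/1223·(0))/(1+27/1223) = 1223/1250 ≈ 0.978400
step 2 [2y] swap r/1=291/9601: DF=(1 − 291/9601·(0.978400))/(1+291/9601) = 4709/5000 ≈ 0.941800
step 3 [3y] swap r/1=313/14288: DF=(1 − 313/14288·(0.978400+0.941800))/(1+313/14288) = 4687/5000 ≈ 0.937400
step 4 [4y] swap r/1=481/18807: DF=(1 − 481/18807·(0.978400+0.941800+0.937400))/(1+481/18807) = 4519/5000 ≈ 0.903800
step 5 [5y] bond c/1=9/200: DF=(1062529/1000000 − 9/200·(0.978400+0.941800+0.937400+0.903800))/(1+9/200) = 2137/2500 ≈ 0.854800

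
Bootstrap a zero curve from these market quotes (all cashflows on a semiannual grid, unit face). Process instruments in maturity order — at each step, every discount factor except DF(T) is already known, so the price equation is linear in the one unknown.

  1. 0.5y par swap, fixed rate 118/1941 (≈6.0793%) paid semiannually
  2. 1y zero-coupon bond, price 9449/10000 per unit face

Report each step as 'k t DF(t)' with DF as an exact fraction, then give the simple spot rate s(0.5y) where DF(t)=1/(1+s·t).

step 1 [0.5y] swap r/2=59/1941: DF=(1 − 59/1941·(0))/(1+59/1941) = 1941/2000 ≈ 0.970500
step 2 [1y] zero: DF = P = 9449/10000 ≈ 0.944900

1 1/2 1941/2000
2 1 9449/10000
s(0.5y) = (1/(1941/2000) − 1)/(1/2) = 118/1941 ≈ 6.0793%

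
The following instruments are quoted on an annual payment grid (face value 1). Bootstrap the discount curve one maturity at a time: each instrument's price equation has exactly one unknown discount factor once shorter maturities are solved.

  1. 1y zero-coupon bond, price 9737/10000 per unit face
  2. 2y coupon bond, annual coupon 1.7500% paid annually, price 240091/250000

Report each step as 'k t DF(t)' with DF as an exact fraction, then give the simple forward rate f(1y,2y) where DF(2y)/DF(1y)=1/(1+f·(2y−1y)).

step 1 [1y] zero: DF = P = 9737/10000 ≈ 0.973700
step 2 [2y] bond c/1=7/400: DF=(240091/250000 − 7/400·(0.973700))/(1+7/400) = 9271/10000 ≈ 0.927100

1 1 9737/10000
2 2 9271/10000
f(1y,2y) = ((9737/10000)/(9271/10000) − 1)/(1) = 466/9271 ≈ 5.0264%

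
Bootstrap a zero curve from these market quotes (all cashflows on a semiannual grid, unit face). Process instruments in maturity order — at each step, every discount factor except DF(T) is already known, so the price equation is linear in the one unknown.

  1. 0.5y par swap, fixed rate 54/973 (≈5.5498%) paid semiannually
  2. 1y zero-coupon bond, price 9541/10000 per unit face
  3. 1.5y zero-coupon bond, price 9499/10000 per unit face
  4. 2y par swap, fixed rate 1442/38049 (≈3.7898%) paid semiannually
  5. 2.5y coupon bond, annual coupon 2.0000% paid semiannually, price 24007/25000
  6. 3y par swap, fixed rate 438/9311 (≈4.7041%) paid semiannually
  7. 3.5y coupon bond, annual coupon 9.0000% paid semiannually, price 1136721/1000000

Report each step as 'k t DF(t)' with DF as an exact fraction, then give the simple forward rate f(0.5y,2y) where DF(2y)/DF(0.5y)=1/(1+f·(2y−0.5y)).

step 1 [0.5y] swap r/2=27/973: DF=(1 − 27/973·(0))/(1+27/973) = 973/1000 ≈ 0.973000
step 2 [1y] zero: DF = P = 9541/10000 ≈ 0.954100
step 3 [1.5y] zero: DF = P = 9499/10000 ≈ 0.949900
step 4 [2y] swap r/2=721/38049: DF=(1 − 721/38049·(0.973000+0.954100+0.949900))/(1+721/38049) = 9279/10000 ≈ 0.927900
step 5 [2.5y] bond c/2=1/100: DF=(24007/25000 − 1/100·(0.973000+0.954100+0.949900+0.927900))/(1+1/100) = 9131/10000 ≈ 0.913100
step 6 [3y] swap r/2=219/9311: DF=(1 − 219/9311·(0.973000+0.954100+0.949900+0.927900+0.913100))/(1+219/9311) = 4343/5000 ≈ 0.868600
step 7 [3.5y] bond c/2=9/200: DF=(1136721/1000000 − 9/200·(0.973000+0.954100+0.949900+0.927900+0.913100+0.868600))/(1+9/200) = 1059/1250 ≈ 0.847200

1 1/2 973/1000
2 1 9541/10000
3 3/2 9499/10000
4 2 9279/10000
5 5/2 9131/10000
6 3 4343/5000
7 7/2 1059/1250
f(0.5y,2y) = ((973/1000)/(9279/10000) − 1)/(3/2) = 902/27837 ≈ 3.2403%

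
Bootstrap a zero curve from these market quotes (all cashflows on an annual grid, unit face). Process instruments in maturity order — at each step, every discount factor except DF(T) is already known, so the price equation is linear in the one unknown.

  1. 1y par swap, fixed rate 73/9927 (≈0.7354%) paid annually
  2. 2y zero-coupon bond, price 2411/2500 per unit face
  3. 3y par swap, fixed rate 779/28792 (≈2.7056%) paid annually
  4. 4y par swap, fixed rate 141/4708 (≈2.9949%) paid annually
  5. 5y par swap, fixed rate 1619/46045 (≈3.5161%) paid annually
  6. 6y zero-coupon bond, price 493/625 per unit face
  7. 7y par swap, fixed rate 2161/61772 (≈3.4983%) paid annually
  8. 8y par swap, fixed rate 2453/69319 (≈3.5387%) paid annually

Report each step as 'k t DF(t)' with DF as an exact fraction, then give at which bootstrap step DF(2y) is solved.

step 1 [1y] swap r/1=73/9927: DF=(1 − 73/9927·(0))/(1+73/9927) = 9927/10000 ≈ 0.992700
step 2 [2y] zero: DF = P = 2411/2500 ≈ 0.964400
step 3 [3y] swap r/1=779/28792: DF=(1 − 779/28792·(0.992700+0.964400))/(1+779/28792) = 9221/10000 ≈ 0.922100
step 4 [4y] swap r/1=141/4708: DF=(1 − 141/4708·(0.992700+0.964400+0.922100))/(1+141/4708) = 1109/1250 ≈ 0.887200
step 5 [5y] swap r/1=1619/46045: DF=(1 − 1619/46045·(0.992700+0.964400+0.922100+0.887200))/(1+1619/46045) = 8381/10000 ≈ 0.838100
step 6 [6y] zero: DF = P = 493/625 ≈ 0.788800
step 7 [7y] swap r/1=2161/61772: DF=(1 − 2161/61772·(0.992700+0.964400+0.922100+0.887200+0.838100+0.788800))/(1+2161/61772) = 7839/10000 ≈ 0.783900
step 8 [8y] swap r/1=2453/69319: DF=(1 − 2453/69319·(0.992700+0.964400+0.922100+0.887200+0.838100+0.788800+0.783900))/(1+2453/69319) = 7547/10000 ≈ 0.754700

1 1 9927/10000
2 2 2411/2500
3 3 9221/10000
4 4 1109/1250
5 5 8381/10000
6 6 493/625
7 7 7839/10000
8 8 7547/10000
DF(2y) is solved at step 2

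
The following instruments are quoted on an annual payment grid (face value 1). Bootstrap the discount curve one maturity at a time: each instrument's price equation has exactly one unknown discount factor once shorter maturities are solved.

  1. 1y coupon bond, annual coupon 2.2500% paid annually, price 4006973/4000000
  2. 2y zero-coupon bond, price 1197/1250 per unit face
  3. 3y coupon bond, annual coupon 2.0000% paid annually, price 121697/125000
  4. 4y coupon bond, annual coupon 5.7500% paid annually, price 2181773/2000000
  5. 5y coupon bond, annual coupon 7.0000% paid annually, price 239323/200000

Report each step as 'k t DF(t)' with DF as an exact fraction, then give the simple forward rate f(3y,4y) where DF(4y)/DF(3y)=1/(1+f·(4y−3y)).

1 1 9797/10000
2 2 1197/1250
3 3 1833/2000
4 4 2191/2500
5 5 8743/10000
f(3y,4y) = ((1833/2000)/(2191/2500) − 1)/(1) = 401/8764 ≈ 4.5755%

step 1 [1y] bond c/1=9/400: DF=(4006973/4000000 − 9/400·(0))/(1+9/400) = 9797/10000 ≈ 0.979700
step 2 [2y] zero: DF = P = 1197/1250 ≈ 0.957600
step 3 [3y] bond c/1=1/50: DF=(121697/125000 − 1/50·(0.979700+0.957600))/(1+1/50) = 1833/2000 ≈ 0.916500
step 4 [4y] bond c/1=23/400: DF=(2181773/2000000 − 23/400·(0.979700+0.957600+0.916500))/(1+23/400) = 2191/2500 ≈ 0.876400
step 5 [5y] bond c/1=7/100: DF=(239323/200000 − 7/100·(0.979700+0.957600+0.916500+0.876400))/(1+7/100) = 8743/10000 ≈ 0.874300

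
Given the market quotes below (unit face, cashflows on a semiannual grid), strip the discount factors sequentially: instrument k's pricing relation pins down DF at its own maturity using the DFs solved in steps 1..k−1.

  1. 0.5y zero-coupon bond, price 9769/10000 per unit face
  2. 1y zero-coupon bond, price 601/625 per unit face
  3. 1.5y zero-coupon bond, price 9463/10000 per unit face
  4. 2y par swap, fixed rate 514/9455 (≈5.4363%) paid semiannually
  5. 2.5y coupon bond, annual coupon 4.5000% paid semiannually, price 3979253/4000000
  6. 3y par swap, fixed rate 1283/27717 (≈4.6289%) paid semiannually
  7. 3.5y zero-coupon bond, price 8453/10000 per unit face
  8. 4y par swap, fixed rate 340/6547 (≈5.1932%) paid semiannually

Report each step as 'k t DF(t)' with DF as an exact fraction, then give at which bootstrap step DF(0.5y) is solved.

step 1 [0.5y] zero: DF = P = 9769/10000 ≈ 0.976900
step 2 [1y] zero: DF = P = 601/625 ≈ 0.961600
step 3 [1.5y] zero: DF = P = 9463/10000 ≈ 0.946300
step 4 [2y] swap r/2=257/9455: DF=(1 − 257/9455·(0.976900+0.961600+0.946300))/(1+257/9455) = 2243/2500 ≈ 0.897200
step 5 [2.5y] bond c/2=9/400: DF=(3979253/4000000 − 9/400·(0.976900+0.961600+0.946300+0.897200))/(1+9/400) = 8897/10000 ≈ 0.889700
step 6 [3y] swap r/2=1283/55434: DF=(1 − 1283/55434·(0.976900+0.961600+0.946300+0.897200+0.889700))/(1+1283/55434) = 8717/10000 ≈ 0.871700
step 7 [3.5y] zero: DF = P = 8453/10000 ≈ 0.845300
step 8 [4y] swap r/2=170/6547: DF=(1 − 170/6547·(0.976900+0.961600+0.946300+0.897200+0.889700+0.871700+0.845300))/(1+170/6547) = 813/1000 ≈ 0.813000

1 1/2 9769/10000
2 1 601/625
3 3/2 9463/10000
4 2 2243/2500
5 5/2 8897/10000
6 3 8717/10000
7 7/2 8453/10000
8 4 813/1000
DF(0.5y) is solved at step 1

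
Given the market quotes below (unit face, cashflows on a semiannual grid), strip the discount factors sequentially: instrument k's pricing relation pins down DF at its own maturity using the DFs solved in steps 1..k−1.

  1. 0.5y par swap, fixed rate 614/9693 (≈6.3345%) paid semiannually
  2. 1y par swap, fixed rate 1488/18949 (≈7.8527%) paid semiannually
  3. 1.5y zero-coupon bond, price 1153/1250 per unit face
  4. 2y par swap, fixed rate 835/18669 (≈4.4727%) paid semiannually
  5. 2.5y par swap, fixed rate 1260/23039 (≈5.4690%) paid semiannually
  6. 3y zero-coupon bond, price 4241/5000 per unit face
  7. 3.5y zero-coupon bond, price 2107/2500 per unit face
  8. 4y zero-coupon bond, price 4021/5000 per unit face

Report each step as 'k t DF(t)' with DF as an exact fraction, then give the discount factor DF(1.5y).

1 1/2 9693/10000
2 1 1157/1250
3 3/2 1153/1250
4 2 1833/2000
5 5/2 437/500
6 3 4241/5000
7 7/2 2107/2500
8 4 4021/5000
DF(1.5y) = 1153/1250 ≈ 0.922400

step 1 [0.5y] swap r/2=307/9693: DF=(1 − 307/9693·(0))/(1+307/9693) = 9693/10000 ≈ 0.969300
step 2 [1y] swap r/2=744/18949: DF=(1 − 744/18949·(0.969300))/(1+744/18949) = 1157/1250 ≈ 0.925600
step 3 [1.5y] zero: DF = P = 1153/1250 ≈ 0.922400
step 4 [2y] swap r/2=835/37338: DF=(1 − 835/37338·(0.969300+0.925600+0.922400))/(1+835/37338) = 1833/2000 ≈ 0.916500
step 5 [2.5y] swap r/2=630/23039: DF=(1 − 630/23039·(0.969300+0.925600+0.922400+0.916500))/(1+630/23039) = 437/500 ≈ 0.874000
step 6 [3y] zero: DF = P = 4241/5000 ≈ 0.848200
step 7 [3.5y] zero: DF = P = 2107/2500 ≈ 0.842800
step 8 [4y] zero: DF = P = 4021/5000 ≈ 0.804200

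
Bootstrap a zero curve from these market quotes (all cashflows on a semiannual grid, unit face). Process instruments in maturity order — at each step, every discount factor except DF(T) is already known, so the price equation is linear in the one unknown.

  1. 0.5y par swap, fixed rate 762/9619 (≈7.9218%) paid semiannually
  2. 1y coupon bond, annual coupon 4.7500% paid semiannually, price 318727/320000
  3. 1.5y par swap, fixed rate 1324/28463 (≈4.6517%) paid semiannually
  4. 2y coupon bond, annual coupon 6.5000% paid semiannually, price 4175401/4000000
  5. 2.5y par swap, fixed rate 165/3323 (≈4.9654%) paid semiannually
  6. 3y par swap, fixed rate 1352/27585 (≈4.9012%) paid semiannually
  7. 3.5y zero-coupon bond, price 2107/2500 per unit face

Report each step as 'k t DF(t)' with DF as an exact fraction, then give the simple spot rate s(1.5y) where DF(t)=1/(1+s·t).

1 1/2 9619/10000
2 1 4753/5000
3 3/2 4669/5000
4 2 4607/5000
5 5/2 1769/2000
6 3 1081/1250
7 7/2 2107/2500
s(1.5y) = (1/(4669/5000) − 1)/(3/2) = 662/14007 ≈ 4.7262%

step 1 [0.5y] swap r/2=381/9619: DF=(1 − 381/9619·(0))/(1+381/9619) = 9619/10000 ≈ 0.961900
step 2 [1y] bond c/2=19/800: DF=(318727/320000 − 19/800·(0.961900))/(1+19/800) = 4753/5000 ≈ 0.950600
step 3 [1.5y] swap r/2=662/28463: DF=(1 − 662/28463·(0.961900+0.950600))/(1+662/28463) = 4669/5000 ≈ 0.933800
step 4 [2y] bond c/2=13/400: DF=(4175401/4000000 − 13/400·(0.961900+0.950600+0.933800))/(1+13/400) = 4607/5000 ≈ 0.921400
step 5 [2.5y] swap r/2=165/6646: DF=(1 − 165/6646·(0.961900+0.950600+0.933800+0.921400))/(1+165/6646) = 1769/2000 ≈ 0.884500
step 6 [3y] swap r/2=676/27585: DF=(1 − 676/27585·(0.961900+0.950600+0.933800+0.921400+0.884500))/(1+676/27585) = 1081/1250 ≈ 0.864800
step 7 [3.5y] zero: DF = P = 2107/2500 ≈ 0.842800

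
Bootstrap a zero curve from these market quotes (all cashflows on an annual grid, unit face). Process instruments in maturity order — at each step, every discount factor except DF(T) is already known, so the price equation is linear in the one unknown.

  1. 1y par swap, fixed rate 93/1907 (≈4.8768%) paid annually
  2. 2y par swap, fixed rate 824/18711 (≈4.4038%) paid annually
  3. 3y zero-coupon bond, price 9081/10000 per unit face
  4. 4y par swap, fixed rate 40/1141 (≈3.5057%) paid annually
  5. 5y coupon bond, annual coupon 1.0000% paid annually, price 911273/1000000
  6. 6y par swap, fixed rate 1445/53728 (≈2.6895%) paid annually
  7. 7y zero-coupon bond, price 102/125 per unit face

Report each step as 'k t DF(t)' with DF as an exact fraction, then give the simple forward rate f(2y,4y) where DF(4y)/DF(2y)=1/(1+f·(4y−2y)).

1 1 1907/2000
2 2 1147/1250
3 3 9081/10000
4 4 109/125
5 5 8661/10000
6 6 1711/2000
7 7 102/125
f(2y,4y) = ((1147/1250)/(109/125) − 1)/(2) = 57/2180 ≈ 2.6147%

step 1 [1y] swap r/1=93/1907: DF=(1 − 93/1907·(0))/(1+93/1907) = 1907/2000 ≈ 0.953500
step 2 [2y] swap r/1=824/18711: DF=(1 − 824/18711·(0.953500))/(1+824/18711) = 1147/1250 ≈ 0.917600
step 3 [3y] zero: DF = P = 9081/10000 ≈ 0.908100
step 4 [4y] swap r/1=40/1141: DF=(1 − 40/1141·(0.953500+0.917600+0.908100))/(1+40/1141) = 109/125 ≈ 0.872000
step 5 [5y] bond c/1=1/100: DF=(911273/1000000 − 1/100·(0.953500+0.917600+0.908100+0.872000))/(1+1/100) = 8661/10000 ≈ 0.866100
step 6 [6y] swap r/1=1445/53728: DF=(1 − 1445/53728·(0.953500+0.917600+0.908100+0.872000+0.866100))/(1+1445/53728) = 1711/2000 ≈ 0.855500
step 7 [7y] zero: DF = P = 102/125 ≈ 0.816000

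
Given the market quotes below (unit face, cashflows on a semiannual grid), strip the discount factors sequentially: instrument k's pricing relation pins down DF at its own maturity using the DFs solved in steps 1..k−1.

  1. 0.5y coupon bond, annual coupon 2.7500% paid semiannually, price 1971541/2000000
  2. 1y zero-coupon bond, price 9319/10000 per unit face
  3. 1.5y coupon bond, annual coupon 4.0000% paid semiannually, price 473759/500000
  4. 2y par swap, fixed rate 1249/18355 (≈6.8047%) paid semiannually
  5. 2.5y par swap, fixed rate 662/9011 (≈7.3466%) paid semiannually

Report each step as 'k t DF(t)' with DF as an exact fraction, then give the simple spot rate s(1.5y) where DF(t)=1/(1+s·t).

1 1/2 2431/2500
2 1 9319/10000
3 3/2 2229/2500
4 2 8751/10000
5 5/2 1669/2000
s(1.5y) = (1/(2229/2500) − 1)/(3/2) = 542/6687 ≈ 8.1053%

step 1 [0.5y] bond c/2=11/800: DF=(1971541/2000000 − 11/800·(0))/(1+11/800) = 2431/2500 ≈ 0.972400
step 2 [1y] zero: DF = P = 9319/10000 ≈ 0.931900
step 3 [1.5y] bond c/2=1/50: DF=(473759/500000 − 1/50·(0.972400+0.931900))/(1+1/50) = 2229/2500 ≈ 0.891600
step 4 [2y] swap r/2=1249/36710: DF=(1 − 1249/36710·(0.972400+0.931900+0.891600))/(1+1249/36710) = 8751/10000 ≈ 0.875100
step 5 [2.5y] swap r/2=331/9011: DF=(1 − 331/9011·(0.972400+0.931900+0.891600+0.875100))/(1+331/9011) = 1669/2000 ≈ 0.834500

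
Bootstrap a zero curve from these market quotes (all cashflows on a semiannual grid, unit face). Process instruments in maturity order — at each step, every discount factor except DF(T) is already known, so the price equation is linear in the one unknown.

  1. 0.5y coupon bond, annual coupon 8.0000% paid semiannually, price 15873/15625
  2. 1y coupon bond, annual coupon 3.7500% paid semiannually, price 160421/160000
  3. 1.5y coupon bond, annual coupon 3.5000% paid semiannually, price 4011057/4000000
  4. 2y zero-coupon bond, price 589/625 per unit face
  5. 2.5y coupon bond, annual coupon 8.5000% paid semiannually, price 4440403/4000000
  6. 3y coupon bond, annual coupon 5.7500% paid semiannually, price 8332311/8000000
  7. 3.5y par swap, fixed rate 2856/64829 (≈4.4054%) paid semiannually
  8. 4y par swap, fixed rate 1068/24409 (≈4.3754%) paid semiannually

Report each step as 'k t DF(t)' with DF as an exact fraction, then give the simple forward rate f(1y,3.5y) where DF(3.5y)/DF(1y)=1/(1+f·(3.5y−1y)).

1 1/2 1221/1250
2 1 4831/5000
3 3/2 9521/10000
4 2 589/625
5 5/2 2271/2500
6 3 4399/5000
7 7/2 2143/2500
8 4 4199/5000
f(1y,3.5y) = ((4831/5000)/(2143/2500) − 1)/(5/2) = 109/2143 ≈ 5.0863%

step 1 [0.5y] bond c/2=1/25: DF=(15873/15625 − 1/25·(0))/(1+1/25) = 1221/1250 ≈ 0.976800
step 2 [1y] bond c/2=3/160: DF=(160421/160000 − 3/160·(0.976800))/(1+3/160) = 4831/5000 ≈ 0.966200
step 3 [1.5y] bond c/2=7/400: DF=(4011057/4000000 − 7/400·(0.976800+0.966200))/(1+7/400) = 9521/10000 ≈ 0.952100
step 4 [2y] zero: DF = P = 589/625 ≈ 0.942400
step 5 [2.5y] bond c/2=17/400: DF=(4440403/4000000 − 17/400·(0.976800+0.966200+0.952100+0.942400))/(1+17/400) = 2271/2500 ≈ 0.908400
step 6 [3y] bond c/2=23/800: DF=(8332311/8000000 − 23/800·(0.976800+0.966200+0.952100+0.942400+0.908400))/(1+23/800) = 4399/5000 ≈ 0.879800
step 7 [3.5y] swap r/2=1428/64829: DF=(1 − 1428/64829·(0.976800+0.966200+0.952100+0.942400+0.908400+0.879800))/(1+1428/64829) = 2143/2500 ≈ 0.857200
step 8 [4y] swap r/2=534/24409: DF=(1 − 534/24409·(0.976800+0.966200+0.952100+0.942400+0.908400+0.879800+0.857200))/(1+534/24409) = 4199/5000 ≈ 0.839800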